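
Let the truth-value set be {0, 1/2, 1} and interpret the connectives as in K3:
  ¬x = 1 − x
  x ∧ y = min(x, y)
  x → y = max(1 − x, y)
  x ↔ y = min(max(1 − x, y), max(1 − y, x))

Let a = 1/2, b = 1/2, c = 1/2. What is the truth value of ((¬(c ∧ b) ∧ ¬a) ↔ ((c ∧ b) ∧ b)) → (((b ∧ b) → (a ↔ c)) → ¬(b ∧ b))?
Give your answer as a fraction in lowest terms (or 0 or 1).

1/2

c ∧ b = 1/2 ∧ 1/2 = 1/2
¬(c ∧ b) = ¬1/2 = 1/2
¬a = ¬1/2 = 1/2
¬(c ∧ b) ∧ ¬a = 1/2 ∧ 1/2 = 1/2
c ∧ b = 1/2 ∧ 1/2 = 1/2
(c ∧ b) ∧ b = 1/2 ∧ 1/2 = 1/2
(¬(c ∧ b) ∧ ¬a) ↔ ((c ∧ b) ∧ b) = 1/2 ↔ 1/2 = 1/2
b ∧ b = 1/2 ∧ 1/2 = 1/2
a ↔ c = 1/2 ↔ 1/2 = 1/2
(b ∧ b) → (a ↔ c) = 1/2 → 1/2 = 1/2
b ∧ b = 1/2 ∧ 1/2 = 1/2
¬(b ∧ b) = ¬1/2 = 1/2
((b ∧ b) → (a ↔ c)) → ¬(b ∧ b) = 1/2 → 1/2 = 1/2
((¬(c ∧ b) ∧ ¬a) ↔ ((c ∧ b) ∧ b)) → (((b ∧ b) → (a ↔ c)) → ¬(b ∧ b)) = 1/2 → 1/2 = 1/2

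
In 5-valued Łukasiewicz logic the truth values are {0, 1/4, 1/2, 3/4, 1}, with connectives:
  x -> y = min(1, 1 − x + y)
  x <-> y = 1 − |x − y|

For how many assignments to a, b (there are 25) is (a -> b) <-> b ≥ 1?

9

value 1: 9 assignments (counts)
value 3/4: 7 assignments
value 1/2: 5 assignments
value 1/4: 3 assignments
value 0: 1 assignment
So 9 of the 25 assignments meet the threshold.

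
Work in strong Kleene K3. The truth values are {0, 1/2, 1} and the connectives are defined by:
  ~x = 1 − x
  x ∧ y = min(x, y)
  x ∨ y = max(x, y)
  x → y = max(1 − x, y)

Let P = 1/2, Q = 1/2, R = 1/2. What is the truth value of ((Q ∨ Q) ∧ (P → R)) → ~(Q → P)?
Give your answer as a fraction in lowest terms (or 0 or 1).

1/2

Q ∨ Q = 1/2 ∨ 1/2 = 1/2
P → R = 1/2 → 1/2 = 1/2
(Q ∨ Q) ∧ (P → R) = 1/2 ∧ 1/2 = 1/2
Q → P = 1/2 → 1/2 = 1/2
~(Q → P) = ~1/2 = 1/2
((Q ∨ Q) ∧ (P → R)) → ~(Q → P) = 1/2 → 1/2 = 1/2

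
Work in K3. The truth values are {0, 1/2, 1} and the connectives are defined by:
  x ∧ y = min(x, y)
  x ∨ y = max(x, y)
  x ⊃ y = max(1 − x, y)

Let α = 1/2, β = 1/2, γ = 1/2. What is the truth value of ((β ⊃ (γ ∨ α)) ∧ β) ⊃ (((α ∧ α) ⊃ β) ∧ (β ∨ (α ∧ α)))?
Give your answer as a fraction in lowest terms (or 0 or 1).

1/2

γ ∨ α = 1/2 ∨ 1/2 = 1/2
β ⊃ (γ ∨ α) = 1/2 ⊃ 1/2 = 1/2
(β ⊃ (γ ∨ α)) ∧ β = 1/2 ∧ 1/2 = 1/2
α ∧ α = 1/2 ∧ 1/2 = 1/2
(α ∧ α) ⊃ β = 1/2 ⊃ 1/2 = 1/2
α ∧ α = 1/2 ∧ 1/2 = 1/2
β ∨ (α ∧ α) = 1/2 ∨ 1/2 = 1/2
((α ∧ α) ⊃ β) ∧ (β ∨ (α ∧ α)) = 1/2 ∧ 1/2 = 1/2
((β ⊃ (γ ∨ α)) ∧ β) ⊃ (((α ∧ α) ⊃ β) ∧ (β ∨ (α ∧ α))) = 1/2 ⊃ 1/2 = 1/2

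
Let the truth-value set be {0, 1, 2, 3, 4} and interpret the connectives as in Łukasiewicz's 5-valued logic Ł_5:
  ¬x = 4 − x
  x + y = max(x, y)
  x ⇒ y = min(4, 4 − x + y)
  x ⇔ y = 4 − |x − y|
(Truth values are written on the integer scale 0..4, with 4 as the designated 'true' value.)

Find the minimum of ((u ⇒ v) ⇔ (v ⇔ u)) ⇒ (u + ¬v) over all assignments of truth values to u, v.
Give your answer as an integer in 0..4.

Take u = 2, v = 2:
u ⇒ v = 2 ⇒ 2 = 4
v ⇔ u = 2 ⇔ 2 = 4
(u ⇒ v) ⇔ (v ⇔ u) = 4 ⇔ 4 = 4
¬v = ¬2 = 2
u + ¬v = 2 + 2 = 2
((u ⇒ v) ⇔ (v ⇔ u)) ⇒ (u + ¬v) = 4 ⇒ 2 = 2
No assignment yields a value below 2, so this is the minimum.

2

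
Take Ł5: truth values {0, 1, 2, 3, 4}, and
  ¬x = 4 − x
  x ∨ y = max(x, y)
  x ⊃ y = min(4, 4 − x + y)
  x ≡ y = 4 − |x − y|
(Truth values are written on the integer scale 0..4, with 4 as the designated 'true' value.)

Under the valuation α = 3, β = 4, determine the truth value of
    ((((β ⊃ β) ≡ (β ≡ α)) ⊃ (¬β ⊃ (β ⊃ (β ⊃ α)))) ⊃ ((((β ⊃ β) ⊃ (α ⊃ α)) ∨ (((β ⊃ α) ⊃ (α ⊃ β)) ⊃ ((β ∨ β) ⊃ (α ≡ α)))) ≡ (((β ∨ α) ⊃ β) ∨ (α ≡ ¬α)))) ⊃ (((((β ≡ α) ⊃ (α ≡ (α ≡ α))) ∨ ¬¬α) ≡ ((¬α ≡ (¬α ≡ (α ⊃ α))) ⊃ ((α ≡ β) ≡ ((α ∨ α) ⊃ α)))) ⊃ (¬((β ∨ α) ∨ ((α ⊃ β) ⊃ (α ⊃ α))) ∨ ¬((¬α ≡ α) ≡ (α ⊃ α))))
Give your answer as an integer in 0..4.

3

β ⊃ β = 4 ⊃ 4 = 4
β ≡ α = 4 ≡ 3 = 3
(β ⊃ β) ≡ (β ≡ α) = 4 ≡ 3 = 3
¬β = ¬4 = 0
β ⊃ α = 4 ⊃ 3 = 3
β ⊃ (β ⊃ α) = 4 ⊃ 3 = 3
¬β ⊃ (β ⊃ (β ⊃ α)) = 0 ⊃ 3 = 4
((β ⊃ β) ≡ (β ≡ α)) ⊃ (¬β ⊃ (β ⊃ (β ⊃ α))) = 3 ⊃ 4 = 4
β ⊃ β = 4 ⊃ 4 = 4
α ⊃ α = 3 ⊃ 3 = 4
(β ⊃ β) ⊃ (α ⊃ α) = 4 ⊃ 4 = 4
β ⊃ α = 4 ⊃ 3 = 3
α ⊃ β = 3 ⊃ 4 = 4
(β ⊃ α) ⊃ (α ⊃ β) = 3 ⊃ 4 = 4
β ∨ β = 4 ∨ 4 = 4
α ≡ α = 3 ≡ 3 = 4
(β ∨ β) ⊃ (α ≡ α) = 4 ⊃ 4 = 4
((β ⊃ α) ⊃ (α ⊃ β)) ⊃ ((β ∨ β) ⊃ (α ≡ α)) = 4 ⊃ 4 = 4
((β ⊃ β) ⊃ (α ⊃ α)) ∨ (((β ⊃ α) ⊃ (α ⊃ β)) ⊃ ((β ∨ β) ⊃ (α ≡ α))) = 4 ∨ 4 = 4
β ∨ α = 4 ∨ 3 = 4
(β ∨ α) ⊃ β = 4 ⊃ 4 = 4
¬α = ¬3 = 1
α ≡ ¬α = 3 ≡ 1 = 2
((β ∨ α) ⊃ β) ∨ (α ≡ ¬α) = 4 ∨ 2 = 4
(((β ⊃ β) ⊃ (α ⊃ α)) ∨ (((β ⊃ α) ⊃ (α ⊃ β)) ⊃ ((β ∨ β) ⊃ (α ≡ α)))) ≡ (((β ∨ α) ⊃ β) ∨ (α ≡ ¬α)) = 4 ≡ 4 = 4
(((β ⊃ β) ≡ (β ≡ α)) ⊃ (¬β ⊃ (β ⊃ (β ⊃ α)))) ⊃ ((((β ⊃ β) ⊃ (α ⊃ α)) ∨ (((β ⊃ α) ⊃ (α ⊃ β)) ⊃ ((β ∨ β) ⊃ (α ≡ α)))) ≡ (((β ∨ α) ⊃ β) ∨ (α ≡ ¬α))) = 4 ⊃ 4 = 4
β ≡ α = 4 ≡ 3 = 3
α ≡ α = 3 ≡ 3 = 4
α ≡ (α ≡ α) = 3 ≡ 4 = 3
(β ≡ α) ⊃ (α ≡ (α ≡ α)) = 3 ⊃ 3 = 4
¬α = ¬3 = 1
¬¬α = ¬1 = 3
((β ≡ α) ⊃ (α ≡ (α ≡ α))) ∨ ¬¬α = 4 ∨ 3 = 4
¬α = ¬3 = 1
¬α = ¬3 = 1
α ⊃ α = 3 ⊃ 3 = 4
¬α ≡ (α ⊃ α) = 1 ≡ 4 = 1
¬α ≡ (¬α ≡ (α ⊃ α)) = 1 ≡ 1 = 4
α ≡ β = 3 ≡ 4 = 3
α ∨ α = 3 ∨ 3 = 3
(α ∨ α) ⊃ α = 3 ⊃ 3 = 4
(α ≡ β) ≡ ((α ∨ α) ⊃ α) = 3 ≡ 4 = 3
(¬α ≡ (¬α ≡ (α ⊃ α))) ⊃ ((α ≡ β) ≡ ((α ∨ α) ⊃ α)) = 4 ⊃ 3 = 3
(((β ≡ α) ⊃ (α ≡ (α ≡ α))) ∨ ¬¬α) ≡ ((¬α ≡ (¬α ≡ (α ⊃ α))) ⊃ ((α ≡ β) ≡ ((α ∨ α) ⊃ α))) = 4 ≡ 3 = 3
β ∨ α = 4 ∨ 3 = 4
α ⊃ β = 3 ⊃ 4 = 4
α ⊃ α = 3 ⊃ 3 = 4
(α ⊃ β) ⊃ (α ⊃ α) = 4 ⊃ 4 = 4
(β ∨ α) ∨ ((α ⊃ β) ⊃ (α ⊃ α)) = 4 ∨ 4 = 4
¬((β ∨ α) ∨ ((α ⊃ β) ⊃ (α ⊃ α))) = ¬4 = 0
¬α = ¬3 = 1
¬α ≡ α = 1 ≡ 3 = 2
α ⊃ α = 3 ⊃ 3 = 4
(¬α ≡ α) ≡ (α ⊃ α) = 2 ≡ 4 = 2
¬((¬α ≡ α) ≡ (α ⊃ α)) = ¬2 = 2
¬((β ∨ α) ∨ ((α ⊃ β) ⊃ (α ⊃ α))) ∨ ¬((¬α ≡ α) ≡ (α ⊃ α)) = 0 ∨ 2 = 2
((((β ≡ α) ⊃ (α ≡ (α ≡ α))) ∨ ¬¬α) ≡ ((¬α ≡ (¬α ≡ (α ⊃ α))) ⊃ ((α ≡ β) ≡ ((α ∨ α) ⊃ α)))) ⊃ (¬((β ∨ α) ∨ ((α ⊃ β) ⊃ (α ⊃ α))) ∨ ¬((¬α ≡ α) ≡ (α ⊃ α))) = 3 ⊃ 2 = 3
((((β ⊃ β) ≡ (β ≡ α)) ⊃ (¬β ⊃ (β ⊃ (β ⊃ α)))) ⊃ ((((β ⊃ β) ⊃ (α ⊃ α)) ∨ (((β ⊃ α) ⊃ (α ⊃ β)) ⊃ ((β ∨ β) ⊃ (α ≡ α)))) ≡ (((β ∨ α) ⊃ β) ∨ (α ≡ ¬α)))) ⊃ (((((β ≡ α) ⊃ (α ≡ (α ≡ α))) ∨ ¬¬α) ≡ ((¬α ≡ (¬α ≡ (α ⊃ α))) ⊃ ((α ≡ β) ≡ ((α ∨ α) ⊃ α)))) ⊃ (¬((β ∨ α) ∨ ((α ⊃ β) ⊃ (α ⊃ α))) ∨ ¬((¬α ≡ α) ≡ (α ⊃ α)))) = 4 ⊃ 3 = 3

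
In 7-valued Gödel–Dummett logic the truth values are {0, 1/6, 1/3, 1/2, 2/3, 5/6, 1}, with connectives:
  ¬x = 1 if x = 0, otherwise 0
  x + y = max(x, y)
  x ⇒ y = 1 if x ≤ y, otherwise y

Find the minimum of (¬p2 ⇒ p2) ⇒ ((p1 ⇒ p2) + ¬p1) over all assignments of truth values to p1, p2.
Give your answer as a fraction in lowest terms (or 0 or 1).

Take p1 = 1/3, p2 = 1/6:
¬p2 = ¬1/6 = 0
¬p2 ⇒ p2 = 0 ⇒ 1/6 = 1
p1 ⇒ p2 = 1/3 ⇒ 1/6 = 1/6
¬p1 = ¬1/3 = 0
(p1 ⇒ p2) + ¬p1 = 1/6 + 0 = 1/6
(¬p2 ⇒ p2) ⇒ ((p1 ⇒ p2) + ¬p1) = 1 ⇒ 1/6 = 1/6
No assignment yields a value below 1/6, so this is the minimum.

1/6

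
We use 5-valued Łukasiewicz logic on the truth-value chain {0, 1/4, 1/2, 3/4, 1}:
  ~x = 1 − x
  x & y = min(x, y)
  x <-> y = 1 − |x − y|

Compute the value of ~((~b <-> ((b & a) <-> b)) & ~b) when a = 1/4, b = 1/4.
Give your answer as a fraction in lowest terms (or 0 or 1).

1/4

~b = ~1/4 = 3/4
b & a = 1/4 & 1/4 = 1/4
(b & a) <-> b = 1/4 <-> 1/4 = 1
~b <-> ((b & a) <-> b) = 3/4 <-> 1 = 3/4
~b = ~1/4 = 3/4
(~b <-> ((b & a) <-> b)) & ~b = 3/4 & 3/4 = 3/4
~((~b <-> ((b & a) <-> b)) & ~b) = ~3/4 = 1/4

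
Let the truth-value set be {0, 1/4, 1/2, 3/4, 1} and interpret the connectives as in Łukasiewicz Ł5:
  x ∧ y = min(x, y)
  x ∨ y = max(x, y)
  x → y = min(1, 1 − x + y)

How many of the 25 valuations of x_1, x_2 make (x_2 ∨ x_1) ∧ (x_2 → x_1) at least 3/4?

value 1: 5 assignments (counts)
value 3/4: 6 assignments (counts)
value 1/2: 7 assignments
value 1/4: 5 assignments
value 0: 2 assignments
So 11 of the 25 assignments meet the threshold.

11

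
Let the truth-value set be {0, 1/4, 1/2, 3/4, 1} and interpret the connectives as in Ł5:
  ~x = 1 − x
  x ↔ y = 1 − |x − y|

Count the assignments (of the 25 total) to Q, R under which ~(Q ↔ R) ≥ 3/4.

value 1: 2 assignments (counts)
value 3/4: 4 assignments (counts)
value 1/2: 6 assignments
value 1/4: 8 assignments
value 0: 5 assignments
So 6 of the 25 assignments meet the threshold.

6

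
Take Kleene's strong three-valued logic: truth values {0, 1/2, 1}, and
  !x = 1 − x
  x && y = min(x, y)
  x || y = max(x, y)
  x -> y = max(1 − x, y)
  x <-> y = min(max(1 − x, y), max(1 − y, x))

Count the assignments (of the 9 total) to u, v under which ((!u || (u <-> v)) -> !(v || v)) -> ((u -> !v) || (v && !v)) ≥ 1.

u = 0, v = 0 ↦ 1  ≥
u = 0, v = 1/2 ↦ 1  ≥
u = 0, v = 1 ↦ 1  ≥
u = 1/2, v = 0 ↦ 1  ≥
u = 1/2, v = 1/2 ↦ 1/2  <
u = 1/2, v = 1 ↦ 1/2  <
u = 1, v = 0 ↦ 1  ≥
u = 1, v = 1/2 ↦ 1/2  <
u = 1, v = 1 ↦ 1  ≥
So 6 of the 9 assignments meet the threshold.

6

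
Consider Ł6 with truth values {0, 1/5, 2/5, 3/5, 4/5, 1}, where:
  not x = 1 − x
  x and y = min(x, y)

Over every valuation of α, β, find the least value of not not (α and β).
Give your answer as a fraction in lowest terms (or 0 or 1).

0

Take α = 0, β = 0:
α and β = 0 and 0 = 0
not (α and β) = not 0 = 1
not not (α and β) = not 1 = 0
No assignment yields a value below 0, so this is the minimum.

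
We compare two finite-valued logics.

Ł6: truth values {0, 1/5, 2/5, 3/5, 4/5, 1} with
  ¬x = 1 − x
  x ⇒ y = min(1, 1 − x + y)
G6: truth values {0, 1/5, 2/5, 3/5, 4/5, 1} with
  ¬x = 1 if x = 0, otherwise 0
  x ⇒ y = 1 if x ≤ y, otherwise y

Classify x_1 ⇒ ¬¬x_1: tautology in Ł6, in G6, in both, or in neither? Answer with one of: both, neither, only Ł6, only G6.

In Ł6: every assignment gives 1 — tautology.
In G6: every assignment gives 1 — tautology.

both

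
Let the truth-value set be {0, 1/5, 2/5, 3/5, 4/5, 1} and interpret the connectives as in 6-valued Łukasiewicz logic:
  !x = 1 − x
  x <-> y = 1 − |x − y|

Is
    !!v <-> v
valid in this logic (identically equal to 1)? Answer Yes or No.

v = 0 ↦ 1
v = 1/5 ↦ 1
v = 2/5 ↦ 1
v = 3/5 ↦ 1
v = 4/5 ↦ 1
v = 1 ↦ 1
Every assignment gives a value ≥ 1.

Yes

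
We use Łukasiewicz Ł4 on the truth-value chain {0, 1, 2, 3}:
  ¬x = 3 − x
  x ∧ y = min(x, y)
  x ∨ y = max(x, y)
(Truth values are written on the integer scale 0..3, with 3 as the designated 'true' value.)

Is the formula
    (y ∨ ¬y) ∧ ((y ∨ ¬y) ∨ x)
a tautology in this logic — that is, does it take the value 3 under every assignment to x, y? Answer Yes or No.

Counterexample: take x = 0, y = 1.
¬y = ¬1 = 2
y ∨ ¬y = 1 ∨ 2 = 2
(y ∨ ¬y) ∨ x = 2 ∨ 0 = 2
(y ∨ ¬y) ∧ ((y ∨ ¬y) ∨ x) = 2 ∧ 2 = 2
This gives 2 ≠ 3.

No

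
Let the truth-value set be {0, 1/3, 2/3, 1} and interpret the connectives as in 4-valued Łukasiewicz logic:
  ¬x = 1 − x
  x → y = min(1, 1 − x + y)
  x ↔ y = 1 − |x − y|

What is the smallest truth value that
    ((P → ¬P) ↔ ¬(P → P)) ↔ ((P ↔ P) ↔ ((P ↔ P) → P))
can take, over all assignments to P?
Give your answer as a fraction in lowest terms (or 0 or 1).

2/3

Take P = 1/3:
¬P = ¬1/3 = 2/3
P → ¬P = 1/3 → 2/3 = 1
P → P = 1/3 → 1/3 = 1
¬(P → P) = ¬1 = 0
(P → ¬P) ↔ ¬(P → P) = 1 ↔ 0 = 0
P ↔ P = 1/3 ↔ 1/3 = 1
P ↔ P = 1/3 ↔ 1/3 = 1
(P ↔ P) → P = 1 → 1/3 = 1/3
(P ↔ P) ↔ ((P ↔ P) → P) = 1 ↔ 1/3 = 1/3
((P → ¬P) ↔ ¬(P → P)) ↔ ((P ↔ P) ↔ ((P ↔ P) → P)) = 0 ↔ 1/3 = 2/3
No assignment yields a value below 2/3, so this is the minimum.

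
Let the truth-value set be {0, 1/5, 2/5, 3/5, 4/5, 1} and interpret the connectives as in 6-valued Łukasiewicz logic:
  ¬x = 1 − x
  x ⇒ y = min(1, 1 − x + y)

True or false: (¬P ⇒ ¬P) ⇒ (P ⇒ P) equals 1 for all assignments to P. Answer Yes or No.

P = 0 ↦ 1
P = 1/5 ↦ 1
P = 2/5 ↦ 1
P = 3/5 ↦ 1
P = 4/5 ↦ 1
P = 1 ↦ 1
Every assignment gives a value ≥ 1.

Yes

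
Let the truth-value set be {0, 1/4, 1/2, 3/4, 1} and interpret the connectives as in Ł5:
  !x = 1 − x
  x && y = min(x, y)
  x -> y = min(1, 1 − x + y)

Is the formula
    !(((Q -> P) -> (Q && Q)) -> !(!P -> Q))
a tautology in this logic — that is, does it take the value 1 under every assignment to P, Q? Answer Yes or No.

No

Counterexample: take P = 0, Q = 0.
Q -> P = 0 -> 0 = 1
Q && Q = 0 && 0 = 0
(Q -> P) -> (Q && Q) = 1 -> 0 = 0
!P = !0 = 1
!P -> Q = 1 -> 0 = 0
!(!P -> Q) = !0 = 1
((Q -> P) -> (Q && Q)) -> !(!P -> Q) = 0 -> 1 = 1
!(((Q -> P) -> (Q && Q)) -> !(!P -> Q)) = !1 = 0
This gives 0 ≠ 1.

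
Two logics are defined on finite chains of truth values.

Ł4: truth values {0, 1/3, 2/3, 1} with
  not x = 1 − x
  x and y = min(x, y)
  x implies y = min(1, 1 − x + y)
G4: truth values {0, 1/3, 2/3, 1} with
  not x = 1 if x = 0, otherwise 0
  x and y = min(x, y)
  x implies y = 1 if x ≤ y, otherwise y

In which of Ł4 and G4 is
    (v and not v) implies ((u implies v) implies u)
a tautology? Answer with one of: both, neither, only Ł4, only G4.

only G4

In Ł4: at u = 0, v = 1/3 the value is 2/3 — not a tautology.
In G4: every assignment gives 1 — tautology.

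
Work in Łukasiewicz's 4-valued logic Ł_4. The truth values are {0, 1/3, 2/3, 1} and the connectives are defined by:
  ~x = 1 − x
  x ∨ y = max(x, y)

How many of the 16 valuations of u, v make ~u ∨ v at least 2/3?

12

u = 0, v = 0 ↦ 1  ≥
u = 0, v = 1/3 ↦ 1  ≥
u = 0, v = 2/3 ↦ 1  ≥
u = 0, v = 1 ↦ 1  ≥
u = 1/3, v = 0 ↦ 2/3  ≥
u = 1/3, v = 1/3 ↦ 2/3  ≥
u = 1/3, v = 2/3 ↦ 2/3  ≥
u = 1/3, v = 1 ↦ 1  ≥
u = 2/3, v = 0 ↦ 1/3  <
u = 2/3, v = 1/3 ↦ 1/3  <
u = 2/3, v = 2/3 ↦ 2/3  ≥
u = 2/3, v = 1 ↦ 1  ≥
u = 1, v = 0 ↦ 0  <
u = 1, v = 1/3 ↦ 1/3  <
u = 1, v = 2/3 ↦ 2/3  ≥
u = 1, v = 1 ↦ 1  ≥
So 12 of the 16 assignments meet the threshold.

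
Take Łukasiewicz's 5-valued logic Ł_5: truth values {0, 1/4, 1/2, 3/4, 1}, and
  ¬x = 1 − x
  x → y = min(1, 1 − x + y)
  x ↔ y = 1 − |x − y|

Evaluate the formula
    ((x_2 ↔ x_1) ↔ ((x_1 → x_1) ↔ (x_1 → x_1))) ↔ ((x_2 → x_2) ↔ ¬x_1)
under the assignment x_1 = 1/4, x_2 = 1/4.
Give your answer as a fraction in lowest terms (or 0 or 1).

x_2 ↔ x_1 = 1/4 ↔ 1/4 = 1
x_1 → x_1 = 1/4 → 1/4 = 1
x_1 → x_1 = 1/4 → 1/4 = 1
(x_1 → x_1) ↔ (x_1 → x_1) = 1 ↔ 1 = 1
(x_2 ↔ x_1) ↔ ((x_1 → x_1) ↔ (x_1 → x_1)) = 1 ↔ 1 = 1
x_2 → x_2 = 1/4 → 1/4 = 1
¬x_1 = ¬1/4 = 3/4
(x_2 → x_2) ↔ ¬x_1 = 1 ↔ 3/4 = 3/4
((x_2 ↔ x_1) ↔ ((x_1 → x_1) ↔ (x_1 → x_1))) ↔ ((x_2 → x_2) ↔ ¬x_1) = 1 ↔ 3/4 = 3/4

3/4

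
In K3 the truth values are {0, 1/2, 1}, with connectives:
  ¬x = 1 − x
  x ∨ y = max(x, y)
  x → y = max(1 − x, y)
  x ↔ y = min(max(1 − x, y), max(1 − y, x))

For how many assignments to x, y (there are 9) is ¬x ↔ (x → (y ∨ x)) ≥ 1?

3

x = 0, y = 0 ↦ 1  ≥
x = 0, y = 1/2 ↦ 1  ≥
x = 0, y = 1 ↦ 1  ≥
x = 1/2, y = 0 ↦ 1/2  <
x = 1/2, y = 1/2 ↦ 1/2  <
x = 1/2, y = 1 ↦ 1/2  <
x = 1, y = 0 ↦ 0  <
x = 1, y = 1/2 ↦ 0  <
x = 1, y = 1 ↦ 0  <
So 3 of the 9 assignments meet the threshold.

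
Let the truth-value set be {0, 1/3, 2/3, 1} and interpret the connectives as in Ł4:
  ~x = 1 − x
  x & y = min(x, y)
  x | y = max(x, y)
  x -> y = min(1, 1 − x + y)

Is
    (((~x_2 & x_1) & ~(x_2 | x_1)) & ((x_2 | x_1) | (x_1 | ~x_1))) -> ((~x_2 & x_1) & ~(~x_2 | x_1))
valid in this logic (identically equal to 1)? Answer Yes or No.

No

Counterexample: take x_1 = 1/3, x_2 = 0.
~x_2 = ~0 = 1
~x_2 & x_1 = 1 & 1/3 = 1/3
x_2 | x_1 = 0 | 1/3 = 1/3
~(x_2 | x_1) = ~1/3 = 2/3
(~x_2 & x_1) & ~(x_2 | x_1) = 1/3 & 2/3 = 1/3
x_2 | x_1 = 0 | 1/3 = 1/3
~x_1 = ~1/3 = 2/3
x_1 | ~x_1 = 1/3 | 2/3 = 2/3
(x_2 | x_1) | (x_1 | ~x_1) = 1/3 | 2/3 = 2/3
((~x_2 & x_1) & ~(x_2 | x_1)) & ((x_2 | x_1) | (x_1 | ~x_1)) = 1/3 & 2/3 = 1/3
~x_2 = ~0 = 1
~x_2 & x_1 = 1 & 1/3 = 1/3
~x_2 = ~0 = 1
~x_2 | x_1 = 1 | 1/3 = 1
~(~x_2 | x_1) = ~1 = 0
(~x_2 & x_1) & ~(~x_2 | x_1) = 1/3 & 0 = 0
(((~x_2 & x_1) & ~(x_2 | x_1)) & ((x_2 | x_1) | (x_1 | ~x_1))) -> ((~x_2 & x_1) & ~(~x_2 | x_1)) = 1/3 -> 0 = 2/3
This gives 2/3 ≠ 1.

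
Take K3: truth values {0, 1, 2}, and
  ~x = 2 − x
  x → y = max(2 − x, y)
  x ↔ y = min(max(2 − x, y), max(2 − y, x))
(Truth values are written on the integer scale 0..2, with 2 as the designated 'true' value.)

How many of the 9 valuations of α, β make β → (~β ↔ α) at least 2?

4

α = 0, β = 0 ↦ 2  ≥
α = 0, β = 1 ↦ 1  <
α = 0, β = 2 ↦ 2  ≥
α = 1, β = 0 ↦ 2  ≥
α = 1, β = 1 ↦ 1  <
α = 1, β = 2 ↦ 1  <
α = 2, β = 0 ↦ 2  ≥
α = 2, β = 1 ↦ 1  <
α = 2, β = 2 ↦ 0  <
So 4 of the 9 assignments meet the threshold.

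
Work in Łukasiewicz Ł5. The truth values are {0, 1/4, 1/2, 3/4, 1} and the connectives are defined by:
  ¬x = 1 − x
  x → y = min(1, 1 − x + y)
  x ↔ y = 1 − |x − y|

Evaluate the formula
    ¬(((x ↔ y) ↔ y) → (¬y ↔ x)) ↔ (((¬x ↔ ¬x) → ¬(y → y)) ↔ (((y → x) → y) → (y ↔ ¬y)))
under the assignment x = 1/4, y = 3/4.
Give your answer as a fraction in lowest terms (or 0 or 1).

1/2

x ↔ y = 1/4 ↔ 3/4 = 1/2
(x ↔ y) ↔ y = 1/2 ↔ 3/4 = 3/4
¬y = ¬3/4 = 1/4
¬y ↔ x = 1/4 ↔ 1/4 = 1
((x ↔ y) ↔ y) → (¬y ↔ x) = 3/4 → 1 = 1
¬(((x ↔ y) ↔ y) → (¬y ↔ x)) = ¬1 = 0
¬x = ¬1/4 = 3/4
¬x = ¬1/4 = 3/4
¬x ↔ ¬x = 3/4 ↔ 3/4 = 1
y → y = 3/4 → 3/4 = 1
¬(y → y) = ¬1 = 0
(¬x ↔ ¬x) → ¬(y → y) = 1 → 0 = 0
y → x = 3/4 → 1/4 = 1/2
(y → x) → y = 1/2 → 3/4 = 1
¬y = ¬3/4 = 1/4
y ↔ ¬y = 3/4 ↔ 1/4 = 1/2
((y → x) → y) → (y ↔ ¬y) = 1 → 1/2 = 1/2
((¬x ↔ ¬x) → ¬(y → y)) ↔ (((y → x) → y) → (y ↔ ¬y)) = 0 ↔ 1/2 = 1/2
¬(((x ↔ y) ↔ y) → (¬y ↔ x)) ↔ (((¬x ↔ ¬x) → ¬(y → y)) ↔ (((y → x) → y) → (y ↔ ¬y))) = 0 ↔ 1/2 = 1/2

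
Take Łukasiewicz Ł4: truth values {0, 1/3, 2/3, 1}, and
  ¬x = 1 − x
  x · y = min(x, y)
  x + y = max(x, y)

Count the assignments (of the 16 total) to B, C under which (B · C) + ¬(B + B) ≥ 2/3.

B = 0, C = 0 ↦ 1  ≥
B = 0, C = 1/3 ↦ 1  ≥
B = 0, C = 2/3 ↦ 1  ≥
B = 0, C = 1 ↦ 1  ≥
B = 1/3, C = 0 ↦ 2/3  ≥
B = 1/3, C = 1/3 ↦ 2/3  ≥
B = 1/3, C = 2/3 ↦ 2/3  ≥
B = 1/3, C = 1 ↦ 2/3  ≥
B = 2/3, C = 0 ↦ 1/3  <
B = 2/3, C = 1/3 ↦ 1/3  <
B = 2/3, C = 2/3 ↦ 2/3  ≥
B = 2/3, C = 1 ↦ 2/3  ≥
B = 1, C = 0 ↦ 0  <
B = 1, C = 1/3 ↦ 1/3  <
B = 1, C = 2/3 ↦ 2/3  ≥
B = 1, C = 1 ↦ 1  ≥
So 12 of the 16 assignments meet the threshold.

12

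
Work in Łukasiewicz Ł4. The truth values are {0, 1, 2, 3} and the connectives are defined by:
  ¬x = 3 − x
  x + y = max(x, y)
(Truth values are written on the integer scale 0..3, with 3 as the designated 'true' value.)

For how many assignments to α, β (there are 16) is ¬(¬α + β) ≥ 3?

1

α = 0, β = 0 ↦ 0  <
α = 0, β = 1 ↦ 0  <
α = 0, β = 2 ↦ 0  <
α = 0, β = 3 ↦ 0  <
α = 1, β = 0 ↦ 1  <
α = 1, β = 1 ↦ 1  <
α = 1, β = 2 ↦ 1  <
α = 1, β = 3 ↦ 0  <
α = 2, β = 0 ↦ 2  <
α = 2, β = 1 ↦ 2  <
α = 2, β = 2 ↦ 1  <
α = 2, β = 3 ↦ 0  <
α = 3, β = 0 ↦ 3  ≥
α = 3, β = 1 ↦ 2  <
α = 3, β = 2 ↦ 1  <
α = 3, β = 3 ↦ 0  <
So 1 of the 16 assignments meets the threshold.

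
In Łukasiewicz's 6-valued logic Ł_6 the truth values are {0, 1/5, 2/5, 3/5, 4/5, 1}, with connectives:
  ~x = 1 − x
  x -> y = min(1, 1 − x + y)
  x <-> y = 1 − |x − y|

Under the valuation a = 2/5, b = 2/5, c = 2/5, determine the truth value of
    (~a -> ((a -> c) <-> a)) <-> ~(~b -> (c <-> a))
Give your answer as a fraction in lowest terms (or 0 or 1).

~a = ~2/5 = 3/5
a -> c = 2/5 -> 2/5 = 1
(a -> c) <-> a = 1 <-> 2/5 = 2/5
~a -> ((a -> c) <-> a) = 3/5 -> 2/5 = 4/5
~b = ~2/5 = 3/5
c <-> a = 2/5 <-> 2/5 = 1
~b -> (c <-> a) = 3/5 -> 1 = 1
~(~b -> (c <-> a)) = ~1 = 0
(~a -> ((a -> c) <-> a)) <-> ~(~b -> (c <-> a)) = 4/5 <-> 0 = 1/5

1/5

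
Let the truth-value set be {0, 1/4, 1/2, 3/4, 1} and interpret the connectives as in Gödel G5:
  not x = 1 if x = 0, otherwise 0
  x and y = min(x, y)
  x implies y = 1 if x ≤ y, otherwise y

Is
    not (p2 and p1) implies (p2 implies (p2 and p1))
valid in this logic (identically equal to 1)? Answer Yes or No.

No

Counterexample: take p1 = 0, p2 = 1/4.
p2 and p1 = 1/4 and 0 = 0
not (p2 and p1) = not 0 = 1
p2 implies (p2 and p1) = 1/4 implies 0 = 0
not (p2 and p1) implies (p2 implies (p2 and p1)) = 1 implies 0 = 0
This gives 0 ≠ 1.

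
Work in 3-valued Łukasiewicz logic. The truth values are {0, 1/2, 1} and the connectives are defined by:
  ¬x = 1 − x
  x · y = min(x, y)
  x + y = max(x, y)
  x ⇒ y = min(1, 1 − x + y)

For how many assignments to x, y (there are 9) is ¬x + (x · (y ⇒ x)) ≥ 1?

x = 0, y = 0 ↦ 1  ≥
x = 0, y = 1/2 ↦ 1  ≥
x = 0, y = 1 ↦ 1  ≥
x = 1/2, y = 0 ↦ 1/2  <
x = 1/2, y = 1/2 ↦ 1/2  <
x = 1/2, y = 1 ↦ 1/2  <
x = 1, y = 0 ↦ 1  ≥
x = 1, y = 1/2 ↦ 1  ≥
x = 1, y = 1 ↦ 1  ≥
So 6 of the 9 assignments meet the threshold.

6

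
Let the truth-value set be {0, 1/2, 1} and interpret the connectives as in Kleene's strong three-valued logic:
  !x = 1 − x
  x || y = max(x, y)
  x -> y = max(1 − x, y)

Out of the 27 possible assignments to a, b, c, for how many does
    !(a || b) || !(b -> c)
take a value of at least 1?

value 1: 6 assignments (counts)
value 1/2: 14 assignments
value 0: 7 assignments
So 6 of the 27 assignments meet the threshold.

6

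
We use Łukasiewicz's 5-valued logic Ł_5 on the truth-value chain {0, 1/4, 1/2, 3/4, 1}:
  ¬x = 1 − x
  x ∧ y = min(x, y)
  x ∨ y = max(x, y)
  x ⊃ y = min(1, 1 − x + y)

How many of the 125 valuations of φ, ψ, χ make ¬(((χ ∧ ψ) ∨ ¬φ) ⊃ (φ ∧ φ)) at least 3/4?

26

value 1: 25 assignments (counts)
value 3/4: 1 assignment (counts)
value 1/2: 25 assignments
value 1/4: 4 assignments
value 0: 70 assignments
So 26 of the 125 assignments meet the threshold.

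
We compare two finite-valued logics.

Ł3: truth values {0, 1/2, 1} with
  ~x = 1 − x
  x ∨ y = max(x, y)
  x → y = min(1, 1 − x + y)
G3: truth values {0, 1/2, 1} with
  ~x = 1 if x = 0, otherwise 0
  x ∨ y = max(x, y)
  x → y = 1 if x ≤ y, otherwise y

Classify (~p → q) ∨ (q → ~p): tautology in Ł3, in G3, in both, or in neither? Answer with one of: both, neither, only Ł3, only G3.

both

In Ł3: every assignment gives 1 — tautology.
In G3: every assignment gives 1 — tautology.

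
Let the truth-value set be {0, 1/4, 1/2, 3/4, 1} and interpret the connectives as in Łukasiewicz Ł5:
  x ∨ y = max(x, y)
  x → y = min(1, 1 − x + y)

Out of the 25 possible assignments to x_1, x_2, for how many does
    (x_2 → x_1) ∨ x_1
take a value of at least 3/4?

19

value 1: 15 assignments (counts)
value 3/4: 4 assignments (counts)
value 1/2: 3 assignments
value 1/4: 2 assignments
value 0: 1 assignment
So 19 of the 25 assignments meet the threshold.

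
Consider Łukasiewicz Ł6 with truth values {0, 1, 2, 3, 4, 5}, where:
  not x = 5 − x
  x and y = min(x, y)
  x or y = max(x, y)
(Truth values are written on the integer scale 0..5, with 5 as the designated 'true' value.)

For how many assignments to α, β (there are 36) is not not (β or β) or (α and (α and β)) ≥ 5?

6

value 5: 6 assignments (counts)
value 4: 6 assignments
value 3: 6 assignments
value 2: 6 assignments
value 1: 6 assignments
value 0: 6 assignments
So 6 of the 36 assignments meet the threshold.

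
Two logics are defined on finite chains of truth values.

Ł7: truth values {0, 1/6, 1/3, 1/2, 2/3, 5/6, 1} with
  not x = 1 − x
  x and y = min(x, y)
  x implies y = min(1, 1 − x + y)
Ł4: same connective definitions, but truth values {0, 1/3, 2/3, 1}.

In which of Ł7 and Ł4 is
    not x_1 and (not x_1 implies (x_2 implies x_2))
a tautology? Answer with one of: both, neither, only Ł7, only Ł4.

In Ł7: at x_1 = 1/6, x_2 = 0 the value is 5/6 — not a tautology.
In Ł4: at x_1 = 1/3, x_2 = 0 the value is 2/3 — not a tautology.

neither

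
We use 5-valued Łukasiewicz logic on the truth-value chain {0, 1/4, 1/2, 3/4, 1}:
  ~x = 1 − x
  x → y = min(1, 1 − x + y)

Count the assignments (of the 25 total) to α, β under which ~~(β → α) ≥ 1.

value 1: 15 assignments (counts)
value 3/4: 4 assignments
value 1/2: 3 assignments
value 1/4: 2 assignments
value 0: 1 assignment
So 15 of the 25 assignments meet the threshold.

15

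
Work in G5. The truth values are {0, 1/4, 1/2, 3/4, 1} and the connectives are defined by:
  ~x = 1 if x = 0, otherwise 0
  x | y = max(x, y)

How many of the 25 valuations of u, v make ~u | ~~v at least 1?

value 1: 21 assignments (counts)
value 0: 4 assignments
So 21 of the 25 assignments meet the threshold.

21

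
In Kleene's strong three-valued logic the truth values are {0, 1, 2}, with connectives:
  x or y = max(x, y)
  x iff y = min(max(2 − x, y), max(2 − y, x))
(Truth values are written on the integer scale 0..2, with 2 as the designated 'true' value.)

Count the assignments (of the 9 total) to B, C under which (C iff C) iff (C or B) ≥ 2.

4

B = 0, C = 0 ↦ 0  <
B = 0, C = 1 ↦ 1  <
B = 0, C = 2 ↦ 2  ≥
B = 1, C = 0 ↦ 1  <
B = 1, C = 1 ↦ 1  <
B = 1, C = 2 ↦ 2  ≥
B = 2, C = 0 ↦ 2  ≥
B = 2, C = 1 ↦ 1  <
B = 2, C = 2 ↦ 2  ≥
So 4 of the 9 assignments meet the threshold.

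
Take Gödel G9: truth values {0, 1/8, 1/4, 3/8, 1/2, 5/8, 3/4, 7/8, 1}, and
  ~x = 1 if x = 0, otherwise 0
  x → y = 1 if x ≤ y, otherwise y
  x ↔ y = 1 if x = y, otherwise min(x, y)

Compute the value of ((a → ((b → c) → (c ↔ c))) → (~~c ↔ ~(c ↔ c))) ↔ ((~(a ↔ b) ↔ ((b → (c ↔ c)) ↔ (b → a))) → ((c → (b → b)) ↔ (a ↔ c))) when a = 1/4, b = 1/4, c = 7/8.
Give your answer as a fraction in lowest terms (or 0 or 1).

0

b → c = 1/4 → 7/8 = 1
c ↔ c = 7/8 ↔ 7/8 = 1
(b → c) → (c ↔ c) = 1 → 1 = 1
a → ((b → c) → (c ↔ c)) = 1/4 → 1 = 1
~c = ~7/8 = 0
~~c = ~0 = 1
c ↔ c = 7/8 ↔ 7/8 = 1
~(c ↔ c) = ~1 = 0
~~c ↔ ~(c ↔ c) = 1 ↔ 0 = 0
(a → ((b → c) → (c ↔ c))) → (~~c ↔ ~(c ↔ c)) = 1 → 0 = 0
a ↔ b = 1/4 ↔ 1/4 = 1
~(a ↔ b) = ~1 = 0
c ↔ c = 7/8 ↔ 7/8 = 1
b → (c ↔ c) = 1/4 → 1 = 1
b → a = 1/4 → 1/4 = 1
(b → (c ↔ c)) ↔ (b → a) = 1 ↔ 1 = 1
~(a ↔ b) ↔ ((b → (c ↔ c)) ↔ (b → a)) = 0 ↔ 1 = 0
b → b = 1/4 → 1/4 = 1
c → (b → b) = 7/8 → 1 = 1
a ↔ c = 1/4 ↔ 7/8 = 1/4
(c → (b → b)) ↔ (a ↔ c) = 1 ↔ 1/4 = 1/4
(~(a ↔ b) ↔ ((b → (c ↔ c)) ↔ (b → a))) → ((c → (b → b)) ↔ (a ↔ c)) = 0 → 1/4 = 1
((a → ((b → c) → (c ↔ c))) → (~~c ↔ ~(c ↔ c))) ↔ ((~(a ↔ b) ↔ ((b → (c ↔ c)) ↔ (b → a))) → ((c → (b → b)) ↔ (a ↔ c))) = 0 ↔ 1 = 0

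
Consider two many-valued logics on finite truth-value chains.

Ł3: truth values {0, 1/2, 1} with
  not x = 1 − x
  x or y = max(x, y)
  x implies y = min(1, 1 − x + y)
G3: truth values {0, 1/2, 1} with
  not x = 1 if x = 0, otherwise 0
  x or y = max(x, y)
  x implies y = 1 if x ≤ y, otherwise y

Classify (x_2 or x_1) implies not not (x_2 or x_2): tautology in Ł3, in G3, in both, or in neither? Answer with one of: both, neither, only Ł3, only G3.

In Ł3: at x_1 = 1/2, x_2 = 0 the value is 1/2 — not a tautology.
In G3: at x_1 = 1/2, x_2 = 0 the value is 0 — not a tautology.

neither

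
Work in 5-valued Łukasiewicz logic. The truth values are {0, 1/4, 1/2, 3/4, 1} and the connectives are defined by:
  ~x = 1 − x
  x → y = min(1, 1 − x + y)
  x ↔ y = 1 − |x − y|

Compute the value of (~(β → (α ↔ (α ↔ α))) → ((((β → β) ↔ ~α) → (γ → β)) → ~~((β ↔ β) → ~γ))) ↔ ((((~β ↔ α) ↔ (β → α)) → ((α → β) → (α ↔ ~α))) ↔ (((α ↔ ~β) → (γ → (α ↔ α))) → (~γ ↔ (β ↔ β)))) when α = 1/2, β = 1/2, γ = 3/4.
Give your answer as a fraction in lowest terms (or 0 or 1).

1/4

α ↔ α = 1/2 ↔ 1/2 = 1
α ↔ (α ↔ α) = 1/2 ↔ 1 = 1/2
β → (α ↔ (α ↔ α)) = 1/2 → 1/2 = 1
~(β → (α ↔ (α ↔ α))) = ~1 = 0
β → β = 1/2 → 1/2 = 1
~α = ~1/2 = 1/2
(β → β) ↔ ~α = 1 ↔ 1/2 = 1/2
γ → β = 3/4 → 1/2 = 3/4
((β → β) ↔ ~α) → (γ → β) = 1/2 → 3/4 = 1
β ↔ β = 1/2 ↔ 1/2 = 1
~γ = ~3/4 = 1/4
(β ↔ β) → ~γ = 1 → 1/4 = 1/4
~((β ↔ β) → ~γ) = ~1/4 = 3/4
~~((β ↔ β) → ~γ) = ~3/4 = 1/4
(((β → β) ↔ ~α) → (γ → β)) → ~~((β ↔ β) → ~γ) = 1 → 1/4 = 1/4
~(β → (α ↔ (α ↔ α))) → ((((β → β) ↔ ~α) → (γ → β)) → ~~((β ↔ β) → ~γ)) = 0 → 1/4 = 1
~β = ~1/2 = 1/2
~β ↔ α = 1/2 ↔ 1/2 = 1
β → α = 1/2 → 1/2 = 1
(~β ↔ α) ↔ (β → α) = 1 ↔ 1 = 1
α → β = 1/2 → 1/2 = 1
~α = ~1/2 = 1/2
α ↔ ~α = 1/2 ↔ 1/2 = 1
(α → β) → (α ↔ ~α) = 1 → 1 = 1
((~β ↔ α) ↔ (β → α)) → ((α → β) → (α ↔ ~α)) = 1 → 1 = 1
~β = ~1/2 = 1/2
α ↔ ~β = 1/2 ↔ 1/2 = 1
α ↔ α = 1/2 ↔ 1/2 = 1
γ → (α ↔ α) = 3/4 → 1 = 1
(α ↔ ~β) → (γ → (α ↔ α)) = 1 → 1 = 1
~γ = ~3/4 = 1/4
β ↔ β = 1/2 ↔ 1/2 = 1
~γ ↔ (β ↔ β) = 1/4 ↔ 1 = 1/4
((α ↔ ~β) → (γ → (α ↔ α))) → (~γ ↔ (β ↔ β)) = 1 → 1/4 = 1/4
(((~β ↔ α) ↔ (β → α)) → ((α → β) → (α ↔ ~α))) ↔ (((α ↔ ~β) → (γ → (α ↔ α))) → (~γ ↔ (β ↔ β))) = 1 ↔ 1/4 = 1/4
(~(β → (α ↔ (α ↔ α))) → ((((β → β) ↔ ~α) → (γ → β)) → ~~((β ↔ β) → ~γ))) ↔ ((((~β ↔ α) ↔ (β → α)) → ((α → β) → (α ↔ ~α))) ↔ (((α ↔ ~β) → (γ → (α ↔ α))) → (~γ ↔ (β ↔ β)))) = 1 ↔ 1/4 = 1/4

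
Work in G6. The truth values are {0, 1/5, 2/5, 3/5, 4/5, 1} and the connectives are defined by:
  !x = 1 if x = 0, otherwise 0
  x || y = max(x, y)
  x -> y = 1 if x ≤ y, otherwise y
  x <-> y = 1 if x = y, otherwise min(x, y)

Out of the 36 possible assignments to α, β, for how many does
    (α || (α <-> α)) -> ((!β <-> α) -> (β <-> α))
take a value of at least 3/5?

26

value 1: 26 assignments (counts)
value 0: 10 assignments
So 26 of the 36 assignments meet the threshold.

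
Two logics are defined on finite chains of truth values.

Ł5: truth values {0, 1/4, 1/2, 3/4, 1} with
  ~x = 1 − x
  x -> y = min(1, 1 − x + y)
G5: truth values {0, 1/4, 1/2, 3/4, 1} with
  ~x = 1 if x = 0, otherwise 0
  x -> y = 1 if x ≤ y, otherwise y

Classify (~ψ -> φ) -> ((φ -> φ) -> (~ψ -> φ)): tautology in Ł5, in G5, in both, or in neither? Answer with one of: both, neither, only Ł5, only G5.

In Ł5: every assignment gives 1 — tautology.
In G5: every assignment gives 1 — tautology.

both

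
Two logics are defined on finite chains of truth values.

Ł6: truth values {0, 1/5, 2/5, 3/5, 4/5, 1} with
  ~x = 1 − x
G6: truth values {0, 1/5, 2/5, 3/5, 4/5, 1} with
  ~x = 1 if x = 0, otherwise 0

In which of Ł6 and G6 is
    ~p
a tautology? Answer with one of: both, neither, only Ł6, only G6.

In Ł6: at p = 1/5 the value is 4/5 — not a tautology.
In G6: at p = 1/5 the value is 0 — not a tautology.

neither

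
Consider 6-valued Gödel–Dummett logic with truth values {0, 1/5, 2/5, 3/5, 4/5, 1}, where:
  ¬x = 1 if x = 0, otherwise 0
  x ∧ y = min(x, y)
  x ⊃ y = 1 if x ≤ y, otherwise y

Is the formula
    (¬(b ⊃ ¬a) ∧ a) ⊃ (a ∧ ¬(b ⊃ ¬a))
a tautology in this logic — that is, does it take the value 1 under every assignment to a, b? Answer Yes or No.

Yes

At a = 2/5, b = 4/5, for instance:
¬a = ¬2/5 = 0
b ⊃ ¬a = 4/5 ⊃ 0 = 0
¬(b ⊃ ¬a) = ¬0 = 1
¬(b ⊃ ¬a) ∧ a = 1 ∧ 2/5 = 2/5
a ∧ ¬(b ⊃ ¬a) = 2/5 ∧ 1 = 2/5
(¬(b ⊃ ¬a) ∧ a) ⊃ (a ∧ ¬(b ⊃ ¬a)) = 2/5 ⊃ 2/5 = 1
and checking the remaining 35 assignments likewise gives ≥ 1 in every case.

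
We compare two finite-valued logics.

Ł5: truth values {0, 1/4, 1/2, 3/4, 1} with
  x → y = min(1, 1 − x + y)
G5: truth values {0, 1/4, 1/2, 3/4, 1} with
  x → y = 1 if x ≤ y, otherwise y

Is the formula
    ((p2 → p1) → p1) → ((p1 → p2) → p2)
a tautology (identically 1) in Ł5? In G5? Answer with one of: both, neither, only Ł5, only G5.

only Ł5

In Ł5: every assignment gives 1 — tautology.
In G5: at p1 = 0, p2 = 1/4 the value is 1/4 — not a tautology.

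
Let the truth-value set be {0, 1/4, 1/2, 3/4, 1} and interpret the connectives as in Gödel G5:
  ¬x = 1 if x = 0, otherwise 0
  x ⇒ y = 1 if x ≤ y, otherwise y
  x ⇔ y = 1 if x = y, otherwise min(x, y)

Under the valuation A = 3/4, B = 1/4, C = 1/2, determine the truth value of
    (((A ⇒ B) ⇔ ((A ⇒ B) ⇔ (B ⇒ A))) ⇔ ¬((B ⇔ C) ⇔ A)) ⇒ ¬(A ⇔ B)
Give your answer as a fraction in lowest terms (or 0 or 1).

A ⇒ B = 3/4 ⇒ 1/4 = 1/4
A ⇒ B = 3/4 ⇒ 1/4 = 1/4
B ⇒ A = 1/4 ⇒ 3/4 = 1
(A ⇒ B) ⇔ (B ⇒ A) = 1/4 ⇔ 1 = 1/4
(A ⇒ B) ⇔ ((A ⇒ B) ⇔ (B ⇒ A)) = 1/4 ⇔ 1/4 = 1
B ⇔ C = 1/4 ⇔ 1/2 = 1/4
(B ⇔ C) ⇔ A = 1/4 ⇔ 3/4 = 1/4
¬((B ⇔ C) ⇔ A) = ¬1/4 = 0
((A ⇒ B) ⇔ ((A ⇒ B) ⇔ (B ⇒ A))) ⇔ ¬((B ⇔ C) ⇔ A) = 1 ⇔ 0 = 0
A ⇔ B = 3/4 ⇔ 1/4 = 1/4
¬(A ⇔ B) = ¬1/4 = 0
(((A ⇒ B) ⇔ ((A ⇒ B) ⇔ (B ⇒ A))) ⇔ ¬((B ⇔ C) ⇔ A)) ⇒ ¬(A ⇔ B) = 0 ⇒ 0 = 1

1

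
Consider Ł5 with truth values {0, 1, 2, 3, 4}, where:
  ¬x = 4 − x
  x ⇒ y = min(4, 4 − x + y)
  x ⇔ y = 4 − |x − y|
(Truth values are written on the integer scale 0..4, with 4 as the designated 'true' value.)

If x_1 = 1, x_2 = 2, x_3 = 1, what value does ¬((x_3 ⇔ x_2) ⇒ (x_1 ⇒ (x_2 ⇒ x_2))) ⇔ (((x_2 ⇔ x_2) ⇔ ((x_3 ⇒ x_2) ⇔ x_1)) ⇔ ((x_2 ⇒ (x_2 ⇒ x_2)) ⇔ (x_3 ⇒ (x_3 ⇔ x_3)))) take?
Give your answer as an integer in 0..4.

x_3 ⇔ x_2 = 1 ⇔ 2 = 3
x_2 ⇒ x_2 = 2 ⇒ 2 = 4
x_1 ⇒ (x_2 ⇒ x_2) = 1 ⇒ 4 = 4
(x_3 ⇔ x_2) ⇒ (x_1 ⇒ (x_2 ⇒ x_2)) = 3 ⇒ 4 = 4
¬((x_3 ⇔ x_2) ⇒ (x_1 ⇒ (x_2 ⇒ x_2))) = ¬4 = 0
x_2 ⇔ x_2 = 2 ⇔ 2 = 4
x_3 ⇒ x_2 = 1 ⇒ 2 = 4
(x_3 ⇒ x_2) ⇔ x_1 = 4 ⇔ 1 = 1
(x_2 ⇔ x_2) ⇔ ((x_3 ⇒ x_2) ⇔ x_1) = 4 ⇔ 1 = 1
x_2 ⇒ x_2 = 2 ⇒ 2 = 4
x_2 ⇒ (x_2 ⇒ x_2) = 2 ⇒ 4 = 4
x_3 ⇔ x_3 = 1 ⇔ 1 = 4
x_3 ⇒ (x_3 ⇔ x_3) = 1 ⇒ 4 = 4
(x_2 ⇒ (x_2 ⇒ x_2)) ⇔ (x_3 ⇒ (x_3 ⇔ x_3)) = 4 ⇔ 4 = 4
((x_2 ⇔ x_2) ⇔ ((x_3 ⇒ x_2) ⇔ x_1)) ⇔ ((x_2 ⇒ (x_2 ⇒ x_2)) ⇔ (x_3 ⇒ (x_3 ⇔ x_3))) = 1 ⇔ 4 = 1
¬((x_3 ⇔ x_2) ⇒ (x_1 ⇒ (x_2 ⇒ x_2))) ⇔ (((x_2 ⇔ x_2) ⇔ ((x_3 ⇒ x_2) ⇔ x_1)) ⇔ ((x_2 ⇒ (x_2 ⇒ x_2)) ⇔ (x_3 ⇒ (x_3 ⇔ x_3)))) = 0 ⇔ 1 = 3

3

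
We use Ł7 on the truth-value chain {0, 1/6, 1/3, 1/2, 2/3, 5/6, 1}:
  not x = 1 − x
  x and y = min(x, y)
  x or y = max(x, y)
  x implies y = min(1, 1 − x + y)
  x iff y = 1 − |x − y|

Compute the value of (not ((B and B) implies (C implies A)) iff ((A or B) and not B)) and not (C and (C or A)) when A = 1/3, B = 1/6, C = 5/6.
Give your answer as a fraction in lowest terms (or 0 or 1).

1/6

B and B = 1/6 and 1/6 = 1/6
C implies A = 5/6 implies 1/3 = 1/2
(B and B) implies (C implies A) = 1/6 implies 1/2 = 1
not ((B and B) implies (C implies A)) = not 1 = 0
A or B = 1/3 or 1/6 = 1/3
not B = not 1/6 = 5/6
(A or B) and not B = 1/3 and 5/6 = 1/3
not ((B and B) implies (C implies A)) iff ((A or B) and not B) = 0 iff 1/3 = 2/3
C or A = 5/6 or 1/3 = 5/6
C and (C or A) = 5/6 and 5/6 = 5/6
not (C and (C or A)) = not 5/6 = 1/6
(not ((B and B) implies (C implies A)) iff ((A or B) and not B)) and not (C and (C or A)) = 2/3 and 1/6 = 1/6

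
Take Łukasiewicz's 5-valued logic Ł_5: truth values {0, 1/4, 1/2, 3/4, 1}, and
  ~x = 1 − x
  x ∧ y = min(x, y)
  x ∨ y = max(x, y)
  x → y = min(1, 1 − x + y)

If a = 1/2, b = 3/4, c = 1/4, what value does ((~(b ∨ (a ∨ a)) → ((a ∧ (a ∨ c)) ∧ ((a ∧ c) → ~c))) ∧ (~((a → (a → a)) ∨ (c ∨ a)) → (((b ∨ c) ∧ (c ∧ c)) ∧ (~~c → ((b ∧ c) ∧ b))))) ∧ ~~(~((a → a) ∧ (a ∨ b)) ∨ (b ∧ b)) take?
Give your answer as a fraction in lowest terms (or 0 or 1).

a ∨ a = 1/2 ∨ 1/2 = 1/2
b ∨ (a ∨ a) = 3/4 ∨ 1/2 = 3/4
~(b ∨ (a ∨ a)) = ~3/4 = 1/4
a ∨ c = 1/2 ∨ 1/4 = 1/2
a ∧ (a ∨ c) = 1/2 ∧ 1/2 = 1/2
a ∧ c = 1/2 ∧ 1/4 = 1/4
~c = ~1/4 = 3/4
(a ∧ c) → ~c = 1/4 → 3/4 = 1
(a ∧ (a ∨ c)) ∧ ((a ∧ c) → ~c) = 1/2 ∧ 1 = 1/2
~(b ∨ (a ∨ a)) → ((a ∧ (a ∨ c)) ∧ ((a ∧ c) → ~c)) = 1/4 → 1/2 = 1
a → a = 1/2 → 1/2 = 1
a → (a → a) = 1/2 → 1 = 1
c ∨ a = 1/4 ∨ 1/2 = 1/2
(a → (a → a)) ∨ (c ∨ a) = 1 ∨ 1/2 = 1
~((a → (a → a)) ∨ (c ∨ a)) = ~1 = 0
b ∨ c = 3/4 ∨ 1/4 = 3/4
c ∧ c = 1/4 ∧ 1/4 = 1/4
(b ∨ c) ∧ (c ∧ c) = 3/4 ∧ 1/4 = 1/4
~c = ~1/4 = 3/4
~~c = ~3/4 = 1/4
b ∧ c = 3/4 ∧ 1/4 = 1/4
(b ∧ c) ∧ b = 1/4 ∧ 3/4 = 1/4
~~c → ((b ∧ c) ∧ b) = 1/4 → 1/4 = 1
((b ∨ c) ∧ (c ∧ c)) ∧ (~~c → ((b ∧ c) ∧ b)) = 1/4 ∧ 1 = 1/4
~((a → (a → a)) ∨ (c ∨ a)) → (((b ∨ c) ∧ (c ∧ c)) ∧ (~~c → ((b ∧ c) ∧ b))) = 0 → 1/4 = 1
(~(b ∨ (a ∨ a)) → ((a ∧ (a ∨ c)) ∧ ((a ∧ c) → ~c))) ∧ (~((a → (a → a)) ∨ (c ∨ a)) → (((b ∨ c) ∧ (c ∧ c)) ∧ (~~c → ((b ∧ c) ∧ b)))) = 1 ∧ 1 = 1
a → a = 1/2 → 1/2 = 1
a ∨ b = 1/2 ∨ 3/4 = 3/4
(a → a) ∧ (a ∨ b) = 1 ∧ 3/4 = 3/4
~((a → a) ∧ (a ∨ b)) = ~3/4 = 1/4
b ∧ b = 3/4 ∧ 3/4 = 3/4
~((a → a) ∧ (a ∨ b)) ∨ (b ∧ b) = 1/4 ∨ 3/4 = 3/4
~(~((a → a) ∧ (a ∨ b)) ∨ (b ∧ b)) = ~3/4 = 1/4
~~(~((a → a) ∧ (a ∨ b)) ∨ (b ∧ b)) = ~1/4 = 3/4
((~(b ∨ (a ∨ a)) → ((a ∧ (a ∨ c)) ∧ ((a ∧ c) → ~c))) ∧ (~((a → (a → a)) ∨ (c ∨ a)) → (((b ∨ c) ∧ (c ∧ c)) ∧ (~~c → ((b ∧ c) ∧ b))))) ∧ ~~(~((a → a) ∧ (a ∨ b)) ∨ (b ∧ b)) = 1 ∧ 3/4 = 3/4

3/4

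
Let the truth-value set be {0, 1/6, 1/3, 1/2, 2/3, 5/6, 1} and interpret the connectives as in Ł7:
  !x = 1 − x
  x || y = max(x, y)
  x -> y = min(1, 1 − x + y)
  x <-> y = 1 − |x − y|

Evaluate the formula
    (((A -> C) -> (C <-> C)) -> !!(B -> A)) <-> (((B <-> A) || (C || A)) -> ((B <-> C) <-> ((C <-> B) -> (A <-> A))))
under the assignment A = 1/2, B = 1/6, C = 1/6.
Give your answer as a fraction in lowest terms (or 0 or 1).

1

A -> C = 1/2 -> 1/6 = 2/3
C <-> C = 1/6 <-> 1/6 = 1
(A -> C) -> (C <-> C) = 2/3 -> 1 = 1
B -> A = 1/6 -> 1/2 = 1
!(B -> A) = !1 = 0
!!(B -> A) = !0 = 1
((A -> C) -> (C <-> C)) -> !!(B -> A) = 1 -> 1 = 1
B <-> A = 1/6 <-> 1/2 = 2/3
C || A = 1/6 || 1/2 = 1/2
(B <-> A) || (C || A) = 2/3 || 1/2 = 2/3
B <-> C = 1/6 <-> 1/6 = 1
C <-> B = 1/6 <-> 1/6 = 1
A <-> A = 1/2 <-> 1/2 = 1
(C <-> B) -> (A <-> A) = 1 -> 1 = 1
(B <-> C) <-> ((C <-> B) -> (A <-> A)) = 1 <-> 1 = 1
((B <-> A) || (C || A)) -> ((B <-> C) <-> ((C <-> B) -> (A <-> A))) = 2/3 -> 1 = 1
(((A -> C) -> (C <-> C)) -> !!(B -> A)) <-> (((B <-> A) || (C || A)) -> ((B <-> C) <-> ((C <-> B) -> (A <-> A)))) = 1 <-> 1 = 1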